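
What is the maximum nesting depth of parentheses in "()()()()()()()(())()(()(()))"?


Input: "()()()()()()()(())()(()(()))"
Tracking depth:
  Position 0 '(': depth becomes 1
  Position 1 ')': depth becomes 0
  Position 2 '(': depth becomes 1
  Position 3 ')': depth becomes 0
  Position 4 '(': depth becomes 1
  Position 5 ')': depth becomes 0
  Position 6 '(': depth becomes 1
  Position 7 ')': depth becomes 0
  Position 8 '(': depth becomes 1
  Position 9 ')': depth becomes 0
  Position 10 '(': depth becomes 1
  Position 11 ')': depth becomes 0
  Position 12 '(': depth becomes 1
  Position 13 ')': depth becomes 0
  Position 14 '(': depth becomes 1
  Position 15 '(': depth becomes 2
  Position 16 ')': depth becomes 1
  Position 17 ')': depth becomes 0
  Position 18 '(': depth becomes 1
  Position 19 ')': depth becomes 0
  Position 20 '(': depth becomes 1
  Position 21 '(': depth becomes 2
  Position 22 ')': depth becomes 1
  Position 23 '(': depth becomes 2
  Position 24 '(': depth becomes 3
  Position 25 ')': depth becomes 2
  Position 26 ')': depth becomes 1
  Position 27 ')': depth becomes 0
Maximum depth reached: 3

3


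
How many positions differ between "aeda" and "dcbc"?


Comparing "aeda" and "dcbc" position by position:
  Position 0: 'a' vs 'd' => DIFFER
  Position 1: 'e' vs 'c' => DIFFER
  Position 2: 'd' vs 'b' => DIFFER
  Position 3: 'a' vs 'c' => DIFFER
Positions that differ: 4

4


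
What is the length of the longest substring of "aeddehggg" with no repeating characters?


Input: "aeddehggg"
Sliding window (track last position of each char):
  Position 0 ('a'): window [0,0] length 1 -- new best
  Position 1 ('e'): window [0,1] length 2 -- new best
  Position 2 ('d'): window [0,2] length 3 -- new best
  Position 3 ('d'): repeat (last at 2), move window start to 3
  Position 3 ('d'): window [3,3] length 1
  Position 4 ('e'): window [3,4] length 2
  Position 5 ('h'): window [3,5] length 3
  Position 6 ('g'): window [3,6] length 4 -- new best
  Position 7 ('g'): repeat (last at 6), move window start to 7
  Position 7 ('g'): window [7,7] length 1
  Position 8 ('g'): repeat (last at 7), move window start to 8
  Position 8 ('g'): window [8,8] length 1
Longest substring with no repeats: "dehg" with length 4

4


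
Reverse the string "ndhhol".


Input: ndhhol
Reading characters right to left:
  Position 5: 'l'
  Position 4: 'o'
  Position 3: 'h'
  Position 2: 'h'
  Position 1: 'd'
  Position 0: 'n'
Reversed: lohhdn

lohhdn


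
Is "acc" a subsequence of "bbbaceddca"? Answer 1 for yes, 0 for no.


Check if "acc" is a subsequence of "bbbaceddca"
Greedy scan:
  Position 0 ('b'): no match needed
  Position 1 ('b'): no match needed
  Position 2 ('b'): no match needed
  Position 3 ('a'): matches sub[0] = 'a'
  Position 4 ('c'): matches sub[1] = 'c'
  Position 5 ('e'): no match needed
  Position 6 ('d'): no match needed
  Position 7 ('d'): no match needed
  Position 8 ('c'): matches sub[2] = 'c'
  Position 9 ('a'): no match needed
All 3 characters matched => is a subsequence

1


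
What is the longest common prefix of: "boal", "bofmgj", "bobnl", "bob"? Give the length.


Words: boal, bofmgj, bobnl, bob
  Position 0: all 'b' => match
  Position 1: all 'o' => match
  Position 2: ('a', 'f', 'b', 'b') => mismatch, stop
LCP = "bo" (length 2)

2


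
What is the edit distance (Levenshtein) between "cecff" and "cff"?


Computing edit distance: "cecff" -> "cff"
DP table:
           c    f    f
      0    1    2    3
  c   1    0    1    2
  e   2    1    1    2
  c   3    2    2    2
  f   4    3    2    2
  f   5    4    3    2
Edit distance = dp[5][3] = 2

2


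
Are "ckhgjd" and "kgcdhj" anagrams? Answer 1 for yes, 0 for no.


Strings: "ckhgjd", "kgcdhj"
Sorted first:  cdghjk
Sorted second: cdghjk
Sorted forms match => anagrams

1


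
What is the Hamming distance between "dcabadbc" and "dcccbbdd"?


Comparing "dcabadbc" and "dcccbbdd" position by position:
  Position 0: 'd' vs 'd' => same
  Position 1: 'c' vs 'c' => same
  Position 2: 'a' vs 'c' => differ
  Position 3: 'b' vs 'c' => differ
  Position 4: 'a' vs 'b' => differ
  Position 5: 'd' vs 'b' => differ
  Position 6: 'b' vs 'd' => differ
  Position 7: 'c' vs 'd' => differ
Total differences (Hamming distance): 6

6


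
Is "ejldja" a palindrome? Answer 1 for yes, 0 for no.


Input: ejldja
Reversed: ajdlje
  Compare pos 0 ('e') with pos 5 ('a'): MISMATCH
  Compare pos 1 ('j') with pos 4 ('j'): match
  Compare pos 2 ('l') with pos 3 ('d'): MISMATCH
Result: not a palindrome

0


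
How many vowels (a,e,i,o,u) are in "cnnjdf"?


Input: cnnjdf
Checking each character:
  'c' at position 0: consonant
  'n' at position 1: consonant
  'n' at position 2: consonant
  'j' at position 3: consonant
  'd' at position 4: consonant
  'f' at position 5: consonant
Total vowels: 0

0


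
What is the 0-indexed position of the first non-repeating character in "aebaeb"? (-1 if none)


Input: aebaeb
Character frequencies:
  'a': 2
  'b': 2
  'e': 2
Scanning left to right for freq == 1:
  Position 0 ('a'): freq=2, skip
  Position 1 ('e'): freq=2, skip
  Position 2 ('b'): freq=2, skip
  Position 3 ('a'): freq=2, skip
  Position 4 ('e'): freq=2, skip
  Position 5 ('b'): freq=2, skip
  No unique character found => answer = -1

-1


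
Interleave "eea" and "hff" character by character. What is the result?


Interleaving "eea" and "hff":
  Position 0: 'e' from first, 'h' from second => "eh"
  Position 1: 'e' from first, 'f' from second => "ef"
  Position 2: 'a' from first, 'f' from second => "af"
Result: ehefaf

ehefaf


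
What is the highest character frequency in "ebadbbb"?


Input: ebadbbb
Character counts:
  'a': 1
  'b': 4
  'd': 1
  'e': 1
Maximum frequency: 4

4


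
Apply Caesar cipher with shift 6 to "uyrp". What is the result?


Caesar cipher: shift "uyrp" by 6
  'u' (pos 20) + 6 = pos 0 = 'a'
  'y' (pos 24) + 6 = pos 4 = 'e'
  'r' (pos 17) + 6 = pos 23 = 'x'
  'p' (pos 15) + 6 = pos 21 = 'v'
Result: aexv

aexv


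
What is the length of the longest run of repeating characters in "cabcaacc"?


Input: "cabcaacc"
Scanning for longest run:
  Position 1 ('a'): new char, reset run to 1
  Position 2 ('b'): new char, reset run to 1
  Position 3 ('c'): new char, reset run to 1
  Position 4 ('a'): new char, reset run to 1
  Position 5 ('a'): continues run of 'a', length=2
  Position 6 ('c'): new char, reset run to 1
  Position 7 ('c'): continues run of 'c', length=2
Longest run: 'a' with length 2

2


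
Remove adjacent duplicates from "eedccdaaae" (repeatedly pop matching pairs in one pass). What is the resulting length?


Input: eedccdaaae
Stack-based adjacent duplicate removal:
  Read 'e': push. Stack: e
  Read 'e': matches stack top 'e' => pop. Stack: (empty)
  Read 'd': push. Stack: d
  Read 'c': push. Stack: dc
  Read 'c': matches stack top 'c' => pop. Stack: d
  Read 'd': matches stack top 'd' => pop. Stack: (empty)
  Read 'a': push. Stack: a
  Read 'a': matches stack top 'a' => pop. Stack: (empty)
  Read 'a': push. Stack: a
  Read 'e': push. Stack: ae
Final stack: "ae" (length 2)

2


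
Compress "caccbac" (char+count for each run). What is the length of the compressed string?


Input: caccbac
Runs:
  'c' x 1 => "c1"
  'a' x 1 => "a1"
  'c' x 2 => "c2"
  'b' x 1 => "b1"
  'a' x 1 => "a1"
  'c' x 1 => "c1"
Compressed: "c1a1c2b1a1c1"
Compressed length: 12

12


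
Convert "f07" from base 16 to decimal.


Input: "f07" in base 16
Positional expansion:
  Digit 'f' (value 15) x 16^2 = 3840
  Digit '0' (value 0) x 16^1 = 0
  Digit '7' (value 7) x 16^0 = 7
Sum = 3847

3847


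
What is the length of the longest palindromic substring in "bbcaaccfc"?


Input: "bbcaaccfc"
Checking substrings for palindromes:
  [2:6] "caac" (len 4) => palindrome
  [6:9] "cfc" (len 3) => palindrome
  [0:2] "bb" (len 2) => palindrome
  [3:5] "aa" (len 2) => palindrome
  [5:7] "cc" (len 2) => palindrome
Longest palindromic substring: "caac" with length 4

4


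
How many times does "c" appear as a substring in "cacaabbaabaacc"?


Searching for "c" in "cacaabbaabaacc"
Scanning each position:
  Position 0: "c" => MATCH
  Position 1: "a" => no
  Position 2: "c" => MATCH
  Position 3: "a" => no
  Position 4: "a" => no
  Position 5: "b" => no
  Position 6: "b" => no
  Position 7: "a" => no
  Position 8: "a" => no
  Position 9: "b" => no
  Position 10: "a" => no
  Position 11: "a" => no
  Position 12: "c" => MATCH
  Position 13: "c" => MATCH
Total occurrences: 4

4


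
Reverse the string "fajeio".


Input: fajeio
Reading characters right to left:
  Position 5: 'o'
  Position 4: 'i'
  Position 3: 'e'
  Position 2: 'j'
  Position 1: 'a'
  Position 0: 'f'
Reversed: oiejaf

oiejaf


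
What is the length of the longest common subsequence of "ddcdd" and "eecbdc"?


LCS of "ddcdd" and "eecbdc"
DP table:
           e    e    c    b    d    c
      0    0    0    0    0    0    0
  d   0    0    0    0    0    1    1
  d   0    0    0    0    0    1    1
  c   0    0    0    1    1    1    2
  d   0    0    0    1    1    2    2
  d   0    0    0    1    1    2    2
LCS length = dp[5][6] = 2

2


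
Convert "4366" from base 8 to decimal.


Input: "4366" in base 8
Positional expansion:
  Digit '4' (value 4) x 8^3 = 2048
  Digit '3' (value 3) x 8^2 = 192
  Digit '6' (value 6) x 8^1 = 48
  Digit '6' (value 6) x 8^0 = 6
Sum = 2294

2294


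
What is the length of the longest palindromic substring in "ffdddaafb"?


Input: "ffdddaafb"
Checking substrings for palindromes:
  [2:5] "ddd" (len 3) => palindrome
  [0:2] "ff" (len 2) => palindrome
  [2:4] "dd" (len 2) => palindrome
  [3:5] "dd" (len 2) => palindrome
  [5:7] "aa" (len 2) => palindrome
Longest palindromic substring: "ddd" with length 3

3


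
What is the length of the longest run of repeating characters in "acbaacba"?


Input: "acbaacba"
Scanning for longest run:
  Position 1 ('c'): new char, reset run to 1
  Position 2 ('b'): new char, reset run to 1
  Position 3 ('a'): new char, reset run to 1
  Position 4 ('a'): continues run of 'a', length=2
  Position 5 ('c'): new char, reset run to 1
  Position 6 ('b'): new char, reset run to 1
  Position 7 ('a'): new char, reset run to 1
Longest run: 'a' with length 2

2


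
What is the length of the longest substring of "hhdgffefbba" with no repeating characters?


Input: "hhdgffefbba"
Sliding window (track last position of each char):
  Position 0 ('h'): window [0,0] length 1 -- new best
  Position 1 ('h'): repeat (last at 0), move window start to 1
  Position 1 ('h'): window [1,1] length 1
  Position 2 ('d'): window [1,2] length 2 -- new best
  Position 3 ('g'): window [1,3] length 3 -- new best
  Position 4 ('f'): window [1,4] length 4 -- new best
  Position 5 ('f'): repeat (last at 4), move window start to 5
  Position 5 ('f'): window [5,5] length 1
  Position 6 ('e'): window [5,6] length 2
  Position 7 ('f'): repeat (last at 5), move window start to 6
  Position 7 ('f'): window [6,7] length 2
  Position 8 ('b'): window [6,8] length 3
  Position 9 ('b'): repeat (last at 8), move window start to 9
  Position 9 ('b'): window [9,9] length 1
  Position 10 ('a'): window [9,10] length 2
Longest substring with no repeats: "hdgf" with length 4

4


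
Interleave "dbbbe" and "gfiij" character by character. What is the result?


Interleaving "dbbbe" and "gfiij":
  Position 0: 'd' from first, 'g' from second => "dg"
  Position 1: 'b' from first, 'f' from second => "bf"
  Position 2: 'b' from first, 'i' from second => "bi"
  Position 3: 'b' from first, 'i' from second => "bi"
  Position 4: 'e' from first, 'j' from second => "ej"
Result: dgbfbibiej

dgbfbibiej


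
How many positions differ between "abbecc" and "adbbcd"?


Comparing "abbecc" and "adbbcd" position by position:
  Position 0: 'a' vs 'a' => same
  Position 1: 'b' vs 'd' => DIFFER
  Position 2: 'b' vs 'b' => same
  Position 3: 'e' vs 'b' => DIFFER
  Position 4: 'c' vs 'c' => same
  Position 5: 'c' vs 'd' => DIFFER
Positions that differ: 3

3


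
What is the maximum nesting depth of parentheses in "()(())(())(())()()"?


Input: "()(())(())(())()()"
Tracking depth:
  Position 0 '(': depth becomes 1
  Position 1 ')': depth becomes 0
  Position 2 '(': depth becomes 1
  Position 3 '(': depth becomes 2
  Position 4 ')': depth becomes 1
  Position 5 ')': depth becomes 0
  Position 6 '(': depth becomes 1
  Position 7 '(': depth becomes 2
  Position 8 ')': depth becomes 1
  Position 9 ')': depth becomes 0
  Position 10 '(': depth becomes 1
  Position 11 '(': depth becomes 2
  Position 12 ')': depth becomes 1
  Position 13 ')': depth becomes 0
  Position 14 '(': depth becomes 1
  Position 15 ')': depth becomes 0
  Position 16 '(': depth becomes 1
  Position 17 ')': depth becomes 0
Maximum depth reached: 2

2


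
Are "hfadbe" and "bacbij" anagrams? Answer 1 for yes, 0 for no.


Strings: "hfadbe", "bacbij"
Sorted first:  abdefh
Sorted second: abbcij
Differ at position 2: 'd' vs 'b' => not anagrams

0


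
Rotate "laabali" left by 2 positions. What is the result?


Input: "laabali", rotate left by 2
First 2 characters: "la"
Remaining characters: "abali"
Concatenate remaining + first: "abali" + "la" = "abalila"

abalila


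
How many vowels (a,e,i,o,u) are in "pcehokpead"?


Input: pcehokpead
Checking each character:
  'p' at position 0: consonant
  'c' at position 1: consonant
  'e' at position 2: vowel (running total: 1)
  'h' at position 3: consonant
  'o' at position 4: vowel (running total: 2)
  'k' at position 5: consonant
  'p' at position 6: consonant
  'e' at position 7: vowel (running total: 3)
  'a' at position 8: vowel (running total: 4)
  'd' at position 9: consonant
Total vowels: 4

4


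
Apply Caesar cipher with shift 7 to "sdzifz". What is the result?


Caesar cipher: shift "sdzifz" by 7
  's' (pos 18) + 7 = pos 25 = 'z'
  'd' (pos 3) + 7 = pos 10 = 'k'
  'z' (pos 25) + 7 = pos 6 = 'g'
  'i' (pos 8) + 7 = pos 15 = 'p'
  'f' (pos 5) + 7 = pos 12 = 'm'
  'z' (pos 25) + 7 = pos 6 = 'g'
Result: zkgpmg

zkgpmg


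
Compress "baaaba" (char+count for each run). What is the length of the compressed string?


Input: baaaba
Runs:
  'b' x 1 => "b1"
  'a' x 3 => "a3"
  'b' x 1 => "b1"
  'a' x 1 => "a1"
Compressed: "b1a3b1a1"
Compressed length: 8

8


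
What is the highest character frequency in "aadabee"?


Input: aadabee
Character counts:
  'a': 3
  'b': 1
  'd': 1
  'e': 2
Maximum frequency: 3

3


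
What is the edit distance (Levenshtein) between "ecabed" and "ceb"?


Computing edit distance: "ecabed" -> "ceb"
DP table:
           c    e    b
      0    1    2    3
  e   1    1    1    2
  c   2    1    2    2
  a   3    2    2    3
  b   4    3    3    2
  e   5    4    3    3
  d   6    5    4    4
Edit distance = dp[6][3] = 4

4


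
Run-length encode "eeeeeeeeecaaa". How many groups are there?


Input: eeeeeeeeecaaa
Scanning for consecutive runs:
  Group 1: 'e' x 9 (positions 0-8)
  Group 2: 'c' x 1 (positions 9-9)
  Group 3: 'a' x 3 (positions 10-12)
Total groups: 3

3


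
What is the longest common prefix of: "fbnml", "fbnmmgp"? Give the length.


Words: fbnml, fbnmmgp
  Position 0: all 'f' => match
  Position 1: all 'b' => match
  Position 2: all 'n' => match
  Position 3: all 'm' => match
  Position 4: ('l', 'm') => mismatch, stop
LCP = "fbnm" (length 4)

4


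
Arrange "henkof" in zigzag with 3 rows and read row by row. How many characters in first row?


Zigzag "henkof" into 3 rows:
Placing characters:
  'h' => row 0
  'e' => row 1
  'n' => row 2
  'k' => row 1
  'o' => row 0
  'f' => row 1
Rows:
  Row 0: "ho"
  Row 1: "ekf"
  Row 2: "n"
First row length: 2

2


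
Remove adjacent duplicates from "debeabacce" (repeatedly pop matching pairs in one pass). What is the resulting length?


Input: debeabacce
Stack-based adjacent duplicate removal:
  Read 'd': push. Stack: d
  Read 'e': push. Stack: de
  Read 'b': push. Stack: deb
  Read 'e': push. Stack: debe
  Read 'a': push. Stack: debea
  Read 'b': push. Stack: debeab
  Read 'a': push. Stack: debeaba
  Read 'c': push. Stack: debeabac
  Read 'c': matches stack top 'c' => pop. Stack: debeaba
  Read 'e': push. Stack: debeabae
Final stack: "debeabae" (length 8)

8


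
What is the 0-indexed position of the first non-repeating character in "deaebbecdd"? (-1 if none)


Input: deaebbecdd
Character frequencies:
  'a': 1
  'b': 2
  'c': 1
  'd': 3
  'e': 3
Scanning left to right for freq == 1:
  Position 0 ('d'): freq=3, skip
  Position 1 ('e'): freq=3, skip
  Position 2 ('a'): unique! => answer = 2

2


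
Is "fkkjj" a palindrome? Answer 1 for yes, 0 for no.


Input: fkkjj
Reversed: jjkkf
  Compare pos 0 ('f') with pos 4 ('j'): MISMATCH
  Compare pos 1 ('k') with pos 3 ('j'): MISMATCH
Result: not a palindrome

0


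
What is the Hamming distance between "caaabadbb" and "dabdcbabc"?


Comparing "caaabadbb" and "dabdcbabc" position by position:
  Position 0: 'c' vs 'd' => differ
  Position 1: 'a' vs 'a' => same
  Position 2: 'a' vs 'b' => differ
  Position 3: 'a' vs 'd' => differ
  Position 4: 'b' vs 'c' => differ
  Position 5: 'a' vs 'b' => differ
  Position 6: 'd' vs 'a' => differ
  Position 7: 'b' vs 'b' => same
  Position 8: 'b' vs 'c' => differ
Total differences (Hamming distance): 7

7


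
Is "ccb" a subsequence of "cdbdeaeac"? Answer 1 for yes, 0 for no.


Check if "ccb" is a subsequence of "cdbdeaeac"
Greedy scan:
  Position 0 ('c'): matches sub[0] = 'c'
  Position 1 ('d'): no match needed
  Position 2 ('b'): no match needed
  Position 3 ('d'): no match needed
  Position 4 ('e'): no match needed
  Position 5 ('a'): no match needed
  Position 6 ('e'): no match needed
  Position 7 ('a'): no match needed
  Position 8 ('c'): matches sub[1] = 'c'
Only matched 2/3 characters => not a subsequence

0


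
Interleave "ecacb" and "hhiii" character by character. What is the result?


Interleaving "ecacb" and "hhiii":
  Position 0: 'e' from first, 'h' from second => "eh"
  Position 1: 'c' from first, 'h' from second => "ch"
  Position 2: 'a' from first, 'i' from second => "ai"
  Position 3: 'c' from first, 'i' from second => "ci"
  Position 4: 'b' from first, 'i' from second => "bi"
Result: ehchaicibi

ehchaicibi


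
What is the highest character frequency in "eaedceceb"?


Input: eaedceceb
Character counts:
  'a': 1
  'b': 1
  'c': 2
  'd': 1
  'e': 4
Maximum frequency: 4

4


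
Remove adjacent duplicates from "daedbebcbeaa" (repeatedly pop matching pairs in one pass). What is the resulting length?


Input: daedbebcbeaa
Stack-based adjacent duplicate removal:
  Read 'd': push. Stack: d
  Read 'a': push. Stack: da
  Read 'e': push. Stack: dae
  Read 'd': push. Stack: daed
  Read 'b': push. Stack: daedb
  Read 'e': push. Stack: daedbe
  Read 'b': push. Stack: daedbeb
  Read 'c': push. Stack: daedbebc
  Read 'b': push. Stack: daedbebcb
  Read 'e': push. Stack: daedbebcbe
  Read 'a': push. Stack: daedbebcbea
  Read 'a': matches stack top 'a' => pop. Stack: daedbebcbe
Final stack: "daedbebcbe" (length 10)

10


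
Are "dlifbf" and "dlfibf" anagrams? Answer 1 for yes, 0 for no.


Strings: "dlifbf", "dlfibf"
Sorted first:  bdffil
Sorted second: bdffil
Sorted forms match => anagrams

1


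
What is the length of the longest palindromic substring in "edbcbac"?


Input: "edbcbac"
Checking substrings for palindromes:
  [2:5] "bcb" (len 3) => palindrome
Longest palindromic substring: "bcb" with length 3

3


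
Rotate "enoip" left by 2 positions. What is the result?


Input: "enoip", rotate left by 2
First 2 characters: "en"
Remaining characters: "oip"
Concatenate remaining + first: "oip" + "en" = "oipen"

oipen


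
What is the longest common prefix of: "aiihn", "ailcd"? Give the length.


Words: aiihn, ailcd
  Position 0: all 'a' => match
  Position 1: all 'i' => match
  Position 2: ('i', 'l') => mismatch, stop
LCP = "ai" (length 2)

2


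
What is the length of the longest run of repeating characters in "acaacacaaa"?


Input: "acaacacaaa"
Scanning for longest run:
  Position 1 ('c'): new char, reset run to 1
  Position 2 ('a'): new char, reset run to 1
  Position 3 ('a'): continues run of 'a', length=2
  Position 4 ('c'): new char, reset run to 1
  Position 5 ('a'): new char, reset run to 1
  Position 6 ('c'): new char, reset run to 1
  Position 7 ('a'): new char, reset run to 1
  Position 8 ('a'): continues run of 'a', length=2
  Position 9 ('a'): continues run of 'a', length=3
Longest run: 'a' with length 3

3


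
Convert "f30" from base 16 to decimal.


Input: "f30" in base 16
Positional expansion:
  Digit 'f' (value 15) x 16^2 = 3840
  Digit '3' (value 3) x 16^1 = 48
  Digit '0' (value 0) x 16^0 = 0
Sum = 3888

3888


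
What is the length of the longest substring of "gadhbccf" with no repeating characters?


Input: "gadhbccf"
Sliding window (track last position of each char):
  Position 0 ('g'): window [0,0] length 1 -- new best
  Position 1 ('a'): window [0,1] length 2 -- new best
  Position 2 ('d'): window [0,2] length 3 -- new best
  Position 3 ('h'): window [0,3] length 4 -- new best
  Position 4 ('b'): window [0,4] length 5 -- new best
  Position 5 ('c'): window [0,5] length 6 -- new best
  Position 6 ('c'): repeat (last at 5), move window start to 6
  Position 6 ('c'): window [6,6] length 1
  Position 7 ('f'): window [6,7] length 2
Longest substring with no repeats: "gadhbc" with length 6

6


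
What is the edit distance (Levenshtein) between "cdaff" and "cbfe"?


Computing edit distance: "cdaff" -> "cbfe"
DP table:
           c    b    f    e
      0    1    2    3    4
  c   1    0    1    2    3
  d   2    1    1    2    3
  a   3    2    2    2    3
  f   4    3    3    2    3
  f   5    4    4    3    3
Edit distance = dp[5][4] = 3

3


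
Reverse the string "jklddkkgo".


Input: jklddkkgo
Reading characters right to left:
  Position 8: 'o'
  Position 7: 'g'
  Position 6: 'k'
  Position 5: 'k'
  Position 4: 'd'
  Position 3: 'd'
  Position 2: 'l'
  Position 1: 'k'
  Position 0: 'j'
Reversed: ogkkddlkj

ogkkddlkj


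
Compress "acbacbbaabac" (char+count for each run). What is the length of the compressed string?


Input: acbacbbaabac
Runs:
  'a' x 1 => "a1"
  'c' x 1 => "c1"
  'b' x 1 => "b1"
  'a' x 1 => "a1"
  'c' x 1 => "c1"
  'b' x 2 => "b2"
  'a' x 2 => "a2"
  'b' x 1 => "b1"
  'a' x 1 => "a1"
  'c' x 1 => "c1"
Compressed: "a1c1b1a1c1b2a2b1a1c1"
Compressed length: 20

20


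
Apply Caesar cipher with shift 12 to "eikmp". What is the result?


Caesar cipher: shift "eikmp" by 12
  'e' (pos 4) + 12 = pos 16 = 'q'
  'i' (pos 8) + 12 = pos 20 = 'u'
  'k' (pos 10) + 12 = pos 22 = 'w'
  'm' (pos 12) + 12 = pos 24 = 'y'
  'p' (pos 15) + 12 = pos 1 = 'b'
Result: quwyb

quwyb


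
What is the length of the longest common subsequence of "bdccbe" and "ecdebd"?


LCS of "bdccbe" and "ecdebd"
DP table:
           e    c    d    e    b    d
      0    0    0    0    0    0    0
  b   0    0    0    0    0    1    1
  d   0    0    0    1    1    1    2
  c   0    0    1    1    1    1    2
  c   0    0    1    1    1    1    2
  b   0    0    1    1    1    2    2
  e   0    1    1    1    2    2    2
LCS length = dp[6][6] = 2

2


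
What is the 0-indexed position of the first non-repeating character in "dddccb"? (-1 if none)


Input: dddccb
Character frequencies:
  'b': 1
  'c': 2
  'd': 3
Scanning left to right for freq == 1:
  Position 0 ('d'): freq=3, skip
  Position 1 ('d'): freq=3, skip
  Position 2 ('d'): freq=3, skip
  Position 3 ('c'): freq=2, skip
  Position 4 ('c'): freq=2, skip
  Position 5 ('b'): unique! => answer = 5

5


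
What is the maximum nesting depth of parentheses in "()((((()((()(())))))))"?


Input: "()((((()((()(())))))))"
Tracking depth:
  Position 0 '(': depth becomes 1
  Position 1 ')': depth becomes 0
  Position 2 '(': depth becomes 1
  Position 3 '(': depth becomes 2
  Position 4 '(': depth becomes 3
  Position 5 '(': depth becomes 4
  Position 6 '(': depth becomes 5
  Position 7 ')': depth becomes 4
  Position 8 '(': depth becomes 5
  Position 9 '(': depth becomes 6
  Position 10 '(': depth becomes 7
  Position 11 ')': depth becomes 6
  Position 12 '(': depth becomes 7
  Position 13 '(': depth becomes 8
  Position 14 ')': depth becomes 7
  Position 15 ')': depth becomes 6
  Position 16 ')': depth becomes 5
  Position 17 ')': depth becomes 4
  Position 18 ')': depth becomes 3
  Position 19 ')': depth becomes 2
  Position 20 ')': depth becomes 1
  Position 21 ')': depth becomes 0
Maximum depth reached: 8

8


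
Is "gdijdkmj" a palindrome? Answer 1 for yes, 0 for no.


Input: gdijdkmj
Reversed: jmkdjidg
  Compare pos 0 ('g') with pos 7 ('j'): MISMATCH
  Compare pos 1 ('d') with pos 6 ('m'): MISMATCH
  Compare pos 2 ('i') with pos 5 ('k'): MISMATCH
  Compare pos 3 ('j') with pos 4 ('d'): MISMATCH
Result: not a palindrome

0


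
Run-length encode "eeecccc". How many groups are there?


Input: eeecccc
Scanning for consecutive runs:
  Group 1: 'e' x 3 (positions 0-2)
  Group 2: 'c' x 4 (positions 3-6)
Total groups: 2

2


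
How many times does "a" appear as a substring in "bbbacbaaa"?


Searching for "a" in "bbbacbaaa"
Scanning each position:
  Position 0: "b" => no
  Position 1: "b" => no
  Position 2: "b" => no
  Position 3: "a" => MATCH
  Position 4: "c" => no
  Position 5: "b" => no
  Position 6: "a" => MATCH
  Position 7: "a" => MATCH
  Position 8: "a" => MATCH
Total occurrences: 4

4


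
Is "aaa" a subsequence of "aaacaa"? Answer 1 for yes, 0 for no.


Check if "aaa" is a subsequence of "aaacaa"
Greedy scan:
  Position 0 ('a'): matches sub[0] = 'a'
  Position 1 ('a'): matches sub[1] = 'a'
  Position 2 ('a'): matches sub[2] = 'a'
  Position 3 ('c'): no match needed
  Position 4 ('a'): no match needed
  Position 5 ('a'): no match needed
All 3 characters matched => is a subsequence

1


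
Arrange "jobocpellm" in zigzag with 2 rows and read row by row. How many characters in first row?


Zigzag "jobocpellm" into 2 rows:
Placing characters:
  'j' => row 0
  'o' => row 1
  'b' => row 0
  'o' => row 1
  'c' => row 0
  'p' => row 1
  'e' => row 0
  'l' => row 1
  'l' => row 0
  'm' => row 1
Rows:
  Row 0: "jbcel"
  Row 1: "ooplm"
First row length: 5

5


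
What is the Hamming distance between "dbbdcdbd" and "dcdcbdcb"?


Comparing "dbbdcdbd" and "dcdcbdcb" position by position:
  Position 0: 'd' vs 'd' => same
  Position 1: 'b' vs 'c' => differ
  Position 2: 'b' vs 'd' => differ
  Position 3: 'd' vs 'c' => differ
  Position 4: 'c' vs 'b' => differ
  Position 5: 'd' vs 'd' => same
  Position 6: 'b' vs 'c' => differ
  Position 7: 'd' vs 'b' => differ
Total differences (Hamming distance): 6

6


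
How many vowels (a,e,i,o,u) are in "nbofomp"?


Input: nbofomp
Checking each character:
  'n' at position 0: consonant
  'b' at position 1: consonant
  'o' at position 2: vowel (running total: 1)
  'f' at position 3: consonant
  'o' at position 4: vowel (running total: 2)
  'm' at position 5: consonant
  'p' at position 6: consonant
Total vowels: 2

2


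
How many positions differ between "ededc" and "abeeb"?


Comparing "ededc" and "abeeb" position by position:
  Position 0: 'e' vs 'a' => DIFFER
  Position 1: 'd' vs 'b' => DIFFER
  Position 2: 'e' vs 'e' => same
  Position 3: 'd' vs 'e' => DIFFER
  Position 4: 'c' vs 'b' => DIFFER
Positions that differ: 4

4


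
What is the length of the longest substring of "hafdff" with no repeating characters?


Input: "hafdff"
Sliding window (track last position of each char):
  Position 0 ('h'): window [0,0] length 1 -- new best
  Position 1 ('a'): window [0,1] length 2 -- new best
  Position 2 ('f'): window [0,2] length 3 -- new best
  Position 3 ('d'): window [0,3] length 4 -- new best
  Position 4 ('f'): repeat (last at 2), move window start to 3
  Position 4 ('f'): window [3,4] length 2
  Position 5 ('f'): repeat (last at 4), move window start to 5
  Position 5 ('f'): window [5,5] length 1
Longest substring with no repeats: "hafd" with length 4

4


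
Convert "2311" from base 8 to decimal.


Input: "2311" in base 8
Positional expansion:
  Digit '2' (value 2) x 8^3 = 1024
  Digit '3' (value 3) x 8^2 = 192
  Digit '1' (value 1) x 8^1 = 8
  Digit '1' (value 1) x 8^0 = 1
Sum = 1225

1225


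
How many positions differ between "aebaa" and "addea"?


Comparing "aebaa" and "addea" position by position:
  Position 0: 'a' vs 'a' => same
  Position 1: 'e' vs 'd' => DIFFER
  Position 2: 'b' vs 'd' => DIFFER
  Position 3: 'a' vs 'e' => DIFFER
  Position 4: 'a' vs 'a' => same
Positions that differ: 3

3


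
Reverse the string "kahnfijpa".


Input: kahnfijpa
Reading characters right to left:
  Position 8: 'a'
  Position 7: 'p'
  Position 6: 'j'
  Position 5: 'i'
  Position 4: 'f'
  Position 3: 'n'
  Position 2: 'h'
  Position 1: 'a'
  Position 0: 'k'
Reversed: apjifnhak

apjifnhak


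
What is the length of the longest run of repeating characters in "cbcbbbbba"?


Input: "cbcbbbbba"
Scanning for longest run:
  Position 1 ('b'): new char, reset run to 1
  Position 2 ('c'): new char, reset run to 1
  Position 3 ('b'): new char, reset run to 1
  Position 4 ('b'): continues run of 'b', length=2
  Position 5 ('b'): continues run of 'b', length=3
  Position 6 ('b'): continues run of 'b', length=4
  Position 7 ('b'): continues run of 'b', length=5
  Position 8 ('a'): new char, reset run to 1
Longest run: 'b' with length 5

5


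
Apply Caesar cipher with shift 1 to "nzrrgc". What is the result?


Caesar cipher: shift "nzrrgc" by 1
  'n' (pos 13) + 1 = pos 14 = 'o'
  'z' (pos 25) + 1 = pos 0 = 'a'
  'r' (pos 17) + 1 = pos 18 = 's'
  'r' (pos 17) + 1 = pos 18 = 's'
  'g' (pos 6) + 1 = pos 7 = 'h'
  'c' (pos 2) + 1 = pos 3 = 'd'
Result: oasshd

oasshd


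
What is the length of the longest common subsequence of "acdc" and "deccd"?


LCS of "acdc" and "deccd"
DP table:
           d    e    c    c    d
      0    0    0    0    0    0
  a   0    0    0    0    0    0
  c   0    0    0    1    1    1
  d   0    1    1    1    1    2
  c   0    1    1    2    2    2
LCS length = dp[4][5] = 2

2


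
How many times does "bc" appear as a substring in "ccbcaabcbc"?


Searching for "bc" in "ccbcaabcbc"
Scanning each position:
  Position 0: "cc" => no
  Position 1: "cb" => no
  Position 2: "bc" => MATCH
  Position 3: "ca" => no
  Position 4: "aa" => no
  Position 5: "ab" => no
  Position 6: "bc" => MATCH
  Position 7: "cb" => no
  Position 8: "bc" => MATCH
Total occurrences: 3

3


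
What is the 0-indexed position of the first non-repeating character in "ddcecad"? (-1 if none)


Input: ddcecad
Character frequencies:
  'a': 1
  'c': 2
  'd': 3
  'e': 1
Scanning left to right for freq == 1:
  Position 0 ('d'): freq=3, skip
  Position 1 ('d'): freq=3, skip
  Position 2 ('c'): freq=2, skip
  Position 3 ('e'): unique! => answer = 3

3


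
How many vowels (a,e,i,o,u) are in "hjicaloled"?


Input: hjicaloled
Checking each character:
  'h' at position 0: consonant
  'j' at position 1: consonant
  'i' at position 2: vowel (running total: 1)
  'c' at position 3: consonant
  'a' at position 4: vowel (running total: 2)
  'l' at position 5: consonant
  'o' at position 6: vowel (running total: 3)
  'l' at position 7: consonant
  'e' at position 8: vowel (running total: 4)
  'd' at position 9: consonant
Total vowels: 4

4


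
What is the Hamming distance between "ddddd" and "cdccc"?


Comparing "ddddd" and "cdccc" position by position:
  Position 0: 'd' vs 'c' => differ
  Position 1: 'd' vs 'd' => same
  Position 2: 'd' vs 'c' => differ
  Position 3: 'd' vs 'c' => differ
  Position 4: 'd' vs 'c' => differ
Total differences (Hamming distance): 4

4


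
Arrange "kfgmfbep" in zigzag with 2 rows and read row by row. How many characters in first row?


Zigzag "kfgmfbep" into 2 rows:
Placing characters:
  'k' => row 0
  'f' => row 1
  'g' => row 0
  'm' => row 1
  'f' => row 0
  'b' => row 1
  'e' => row 0
  'p' => row 1
Rows:
  Row 0: "kgfe"
  Row 1: "fmbp"
First row length: 4

4


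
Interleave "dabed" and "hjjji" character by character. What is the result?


Interleaving "dabed" and "hjjji":
  Position 0: 'd' from first, 'h' from second => "dh"
  Position 1: 'a' from first, 'j' from second => "aj"
  Position 2: 'b' from first, 'j' from second => "bj"
  Position 3: 'e' from first, 'j' from second => "ej"
  Position 4: 'd' from first, 'i' from second => "di"
Result: dhajbjejdi

dhajbjejdi


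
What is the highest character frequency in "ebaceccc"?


Input: ebaceccc
Character counts:
  'a': 1
  'b': 1
  'c': 4
  'e': 2
Maximum frequency: 4

4


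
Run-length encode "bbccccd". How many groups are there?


Input: bbccccd
Scanning for consecutive runs:
  Group 1: 'b' x 2 (positions 0-1)
  Group 2: 'c' x 4 (positions 2-5)
  Group 3: 'd' x 1 (positions 6-6)
Total groups: 3

3


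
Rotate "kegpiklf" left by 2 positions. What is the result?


Input: "kegpiklf", rotate left by 2
First 2 characters: "ke"
Remaining characters: "gpiklf"
Concatenate remaining + first: "gpiklf" + "ke" = "gpiklfke"

gpiklfke


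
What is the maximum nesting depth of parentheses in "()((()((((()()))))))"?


Input: "()((()((((()()))))))"
Tracking depth:
  Position 0 '(': depth becomes 1
  Position 1 ')': depth becomes 0
  Position 2 '(': depth becomes 1
  Position 3 '(': depth becomes 2
  Position 4 '(': depth becomes 3
  Position 5 ')': depth becomes 2
  Position 6 '(': depth becomes 3
  Position 7 '(': depth becomes 4
  Position 8 '(': depth becomes 5
  Position 9 '(': depth becomes 6
  Position 10 '(': depth becomes 7
  Position 11 ')': depth becomes 6
  Position 12 '(': depth becomes 7
  Position 13 ')': depth becomes 6
  Position 14 ')': depth becomes 5
  Position 15 ')': depth becomes 4
  Position 16 ')': depth becomes 3
  Position 17 ')': depth becomes 2
  Position 18 ')': depth becomes 1
  Position 19 ')': depth becomes 0
Maximum depth reached: 7

7


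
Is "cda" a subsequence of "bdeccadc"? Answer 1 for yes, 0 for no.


Check if "cda" is a subsequence of "bdeccadc"
Greedy scan:
  Position 0 ('b'): no match needed
  Position 1 ('d'): no match needed
  Position 2 ('e'): no match needed
  Position 3 ('c'): matches sub[0] = 'c'
  Position 4 ('c'): no match needed
  Position 5 ('a'): no match needed
  Position 6 ('d'): matches sub[1] = 'd'
  Position 7 ('c'): no match needed
Only matched 2/3 characters => not a subsequence

0


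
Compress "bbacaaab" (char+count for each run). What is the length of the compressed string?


Input: bbacaaab
Runs:
  'b' x 2 => "b2"
  'a' x 1 => "a1"
  'c' x 1 => "c1"
  'a' x 3 => "a3"
  'b' x 1 => "b1"
Compressed: "b2a1c1a3b1"
Compressed length: 10

10


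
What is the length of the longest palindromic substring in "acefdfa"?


Input: "acefdfa"
Checking substrings for palindromes:
  [3:6] "fdf" (len 3) => palindrome
Longest palindromic substring: "fdf" with length 3

3


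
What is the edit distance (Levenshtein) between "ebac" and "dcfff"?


Computing edit distance: "ebac" -> "dcfff"
DP table:
           d    c    f    f    f
      0    1    2    3    4    5
  e   1    1    2    3    4    5
  b   2    2    2    3    4    5
  a   3    3    3    3    4    5
  c   4    4    3    4    4    5
Edit distance = dp[4][5] = 5

5


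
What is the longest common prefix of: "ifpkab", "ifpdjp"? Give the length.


Words: ifpkab, ifpdjp
  Position 0: all 'i' => match
  Position 1: all 'f' => match
  Position 2: all 'p' => match
  Position 3: ('k', 'd') => mismatch, stop
LCP = "ifp" (length 3)

3


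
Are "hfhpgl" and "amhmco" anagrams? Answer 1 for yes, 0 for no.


Strings: "hfhpgl", "amhmco"
Sorted first:  fghhlp
Sorted second: achmmo
Differ at position 0: 'f' vs 'a' => not anagrams

0


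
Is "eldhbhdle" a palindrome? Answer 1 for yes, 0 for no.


Input: eldhbhdle
Reversed: eldhbhdle
  Compare pos 0 ('e') with pos 8 ('e'): match
  Compare pos 1 ('l') with pos 7 ('l'): match
  Compare pos 2 ('d') with pos 6 ('d'): match
  Compare pos 3 ('h') with pos 5 ('h'): match
Result: palindrome

1


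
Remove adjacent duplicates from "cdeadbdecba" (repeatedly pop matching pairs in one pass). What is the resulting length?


Input: cdeadbdecba
Stack-based adjacent duplicate removal:
  Read 'c': push. Stack: c
  Read 'd': push. Stack: cd
  Read 'e': push. Stack: cde
  Read 'a': push. Stack: cdea
  Read 'd': push. Stack: cdead
  Read 'b': push. Stack: cdeadb
  Read 'd': push. Stack: cdeadbd
  Read 'e': push. Stack: cdeadbde
  Read 'c': push. Stack: cdeadbdec
  Read 'b': push. Stack: cdeadbdecb
  Read 'a': push. Stack: cdeadbdecba
Final stack: "cdeadbdecba" (length 11)

11


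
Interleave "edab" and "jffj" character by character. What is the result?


Interleaving "edab" and "jffj":
  Position 0: 'e' from first, 'j' from second => "ej"
  Position 1: 'd' from first, 'f' from second => "df"
  Position 2: 'a' from first, 'f' from second => "af"
  Position 3: 'b' from first, 'j' from second => "bj"
Result: ejdfafbj

ejdfafbj


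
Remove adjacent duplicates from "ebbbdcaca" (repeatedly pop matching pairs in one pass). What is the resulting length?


Input: ebbbdcaca
Stack-based adjacent duplicate removal:
  Read 'e': push. Stack: e
  Read 'b': push. Stack: eb
  Read 'b': matches stack top 'b' => pop. Stack: e
  Read 'b': push. Stack: eb
  Read 'd': push. Stack: ebd
  Read 'c': push. Stack: ebdc
  Read 'a': push. Stack: ebdca
  Read 'c': push. Stack: ebdcac
  Read 'a': push. Stack: ebdcaca
Final stack: "ebdcaca" (length 7)

7


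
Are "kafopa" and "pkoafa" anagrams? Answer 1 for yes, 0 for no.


Strings: "kafopa", "pkoafa"
Sorted first:  aafkop
Sorted second: aafkop
Sorted forms match => anagrams

1


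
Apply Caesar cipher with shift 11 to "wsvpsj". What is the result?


Caesar cipher: shift "wsvpsj" by 11
  'w' (pos 22) + 11 = pos 7 = 'h'
  's' (pos 18) + 11 = pos 3 = 'd'
  'v' (pos 21) + 11 = pos 6 = 'g'
  'p' (pos 15) + 11 = pos 0 = 'a'
  's' (pos 18) + 11 = pos 3 = 'd'
  'j' (pos 9) + 11 = pos 20 = 'u'
Result: hdgadu

hdgadu


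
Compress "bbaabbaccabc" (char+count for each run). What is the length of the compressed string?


Input: bbaabbaccabc
Runs:
  'b' x 2 => "b2"
  'a' x 2 => "a2"
  'b' x 2 => "b2"
  'a' x 1 => "a1"
  'c' x 2 => "c2"
  'a' x 1 => "a1"
  'b' x 1 => "b1"
  'c' x 1 => "c1"
Compressed: "b2a2b2a1c2a1b1c1"
Compressed length: 16

16


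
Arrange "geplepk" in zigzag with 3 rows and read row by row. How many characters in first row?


Zigzag "geplepk" into 3 rows:
Placing characters:
  'g' => row 0
  'e' => row 1
  'p' => row 2
  'l' => row 1
  'e' => row 0
  'p' => row 1
  'k' => row 2
Rows:
  Row 0: "ge"
  Row 1: "elp"
  Row 2: "pk"
First row length: 2

2


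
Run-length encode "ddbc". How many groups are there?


Input: ddbc
Scanning for consecutive runs:
  Group 1: 'd' x 2 (positions 0-1)
  Group 2: 'b' x 1 (positions 2-2)
  Group 3: 'c' x 1 (positions 3-3)
Total groups: 3

3


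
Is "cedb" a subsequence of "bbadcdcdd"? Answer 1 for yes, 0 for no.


Check if "cedb" is a subsequence of "bbadcdcdd"
Greedy scan:
  Position 0 ('b'): no match needed
  Position 1 ('b'): no match needed
  Position 2 ('a'): no match needed
  Position 3 ('d'): no match needed
  Position 4 ('c'): matches sub[0] = 'c'
  Position 5 ('d'): no match needed
  Position 6 ('c'): no match needed
  Position 7 ('d'): no match needed
  Position 8 ('d'): no match needed
Only matched 1/4 characters => not a subsequence

0


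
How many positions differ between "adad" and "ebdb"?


Comparing "adad" and "ebdb" position by position:
  Position 0: 'a' vs 'e' => DIFFER
  Position 1: 'd' vs 'b' => DIFFER
  Position 2: 'a' vs 'd' => DIFFER
  Position 3: 'd' vs 'b' => DIFFER
Positions that differ: 4

4


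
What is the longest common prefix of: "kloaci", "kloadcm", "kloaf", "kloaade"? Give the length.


Words: kloaci, kloadcm, kloaf, kloaade
  Position 0: all 'k' => match
  Position 1: all 'l' => match
  Position 2: all 'o' => match
  Position 3: all 'a' => match
  Position 4: ('c', 'd', 'f', 'a') => mismatch, stop
LCP = "kloa" (length 4)

4
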